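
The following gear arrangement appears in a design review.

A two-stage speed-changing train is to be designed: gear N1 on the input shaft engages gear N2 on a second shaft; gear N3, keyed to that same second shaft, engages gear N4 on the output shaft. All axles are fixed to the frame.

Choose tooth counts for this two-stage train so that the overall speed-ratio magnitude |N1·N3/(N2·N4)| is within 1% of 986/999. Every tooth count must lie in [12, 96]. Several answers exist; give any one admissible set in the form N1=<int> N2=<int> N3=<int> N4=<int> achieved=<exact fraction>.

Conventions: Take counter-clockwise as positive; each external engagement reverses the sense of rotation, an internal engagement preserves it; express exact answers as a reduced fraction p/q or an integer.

N1=17 N2=27 N3=58 N4=37 achieved=986/999

design class (target 986/999): fixed-axis compound train
target = 986/999 in lowest terms: an exact hit needs N1·N3 = k·986 and N2·N4 = k·999 for one integer k, every count in [12, 96]; additionally prefer no 1:1 stage (N1 ≠ N2, N3 ≠ N4)
k = 1: N1·N3 = 986 = 17·58, N2·N4 = 999 = 27·37
achieved = 17·58/(27·37) = 986/999; |achieved − target| = 0 ≤ 493/49950 ✓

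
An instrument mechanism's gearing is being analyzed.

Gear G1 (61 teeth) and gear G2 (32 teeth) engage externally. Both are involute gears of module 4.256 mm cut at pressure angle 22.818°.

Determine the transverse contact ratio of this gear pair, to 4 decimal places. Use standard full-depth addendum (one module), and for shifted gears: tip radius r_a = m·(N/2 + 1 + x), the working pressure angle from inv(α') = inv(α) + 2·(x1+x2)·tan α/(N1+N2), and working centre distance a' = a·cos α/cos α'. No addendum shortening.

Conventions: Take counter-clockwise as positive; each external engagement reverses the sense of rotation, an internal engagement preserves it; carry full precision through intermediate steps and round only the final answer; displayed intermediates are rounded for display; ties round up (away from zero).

1.5996

class = single-mesh tooth geometry [involute pair 61T × 32T, m = 4.256]
base radii: r_b1 = 119.649403, r_b2 = 62.766900
tip radii: r_a1 = 134.064000, r_a2 = 72.352000
no profile shift: α' = α, a' = a
action lengths: √(r_a1²−r_b1²) = 60.474593, √(r_a2²−r_b2²) = 35.987889
base pitch p_b = π·m·cos α = 12.324252
CR = (60.474593 + 35.987889 − 197.904000·sin 22.81800°)/12.324252 = 1.599634
contact ratio ≈ 1.5996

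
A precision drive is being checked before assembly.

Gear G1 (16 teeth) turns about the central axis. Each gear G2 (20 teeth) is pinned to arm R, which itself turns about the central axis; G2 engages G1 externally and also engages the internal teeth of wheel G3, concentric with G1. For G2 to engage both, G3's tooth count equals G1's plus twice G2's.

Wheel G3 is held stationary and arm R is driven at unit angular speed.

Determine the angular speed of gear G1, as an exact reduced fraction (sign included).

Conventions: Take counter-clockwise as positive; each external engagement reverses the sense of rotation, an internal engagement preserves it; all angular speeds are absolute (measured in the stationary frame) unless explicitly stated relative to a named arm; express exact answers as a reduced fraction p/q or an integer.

9/2

planetary set (16T centre, 20T on arm, 56T internal) — Willis relation
ring teeth: 16 + 2·20 = 56
16(ω_sun−ω_arm) = −56(ω_ring−ω_arm),  ω_ring = 0, ω_arm = 1
ω_sun = 1 − (56/16)(0−1) = 9/2
exact speed ratio = 9/2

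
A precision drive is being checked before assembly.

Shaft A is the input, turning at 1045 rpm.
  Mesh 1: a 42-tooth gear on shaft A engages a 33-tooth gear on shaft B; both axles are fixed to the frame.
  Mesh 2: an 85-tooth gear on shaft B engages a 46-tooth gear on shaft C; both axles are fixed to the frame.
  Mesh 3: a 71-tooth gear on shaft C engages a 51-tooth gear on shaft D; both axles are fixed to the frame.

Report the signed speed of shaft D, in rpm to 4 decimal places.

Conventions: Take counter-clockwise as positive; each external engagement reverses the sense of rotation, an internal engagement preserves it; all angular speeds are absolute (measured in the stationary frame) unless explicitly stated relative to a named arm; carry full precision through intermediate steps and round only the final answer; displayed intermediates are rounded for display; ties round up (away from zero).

class = fixed-axis compound train [3 meshes; 3 ratios multiply, 3 sense flips]
mesh 1 [42T→33T]: ω = 1045.0000×42/33 = 1330.0000 rpm, sense flips to −
mesh 2 [85T→46T]: ω = 1330.0000×85/46 = 2457.6087 rpm, sense flips to +
mesh 3 [71T→51T]: ω = 2457.6087×71/51 = 3421.3768 rpm, sense flips to −
signed output speed = -3421.3768 rpm

-3421.3768 rpm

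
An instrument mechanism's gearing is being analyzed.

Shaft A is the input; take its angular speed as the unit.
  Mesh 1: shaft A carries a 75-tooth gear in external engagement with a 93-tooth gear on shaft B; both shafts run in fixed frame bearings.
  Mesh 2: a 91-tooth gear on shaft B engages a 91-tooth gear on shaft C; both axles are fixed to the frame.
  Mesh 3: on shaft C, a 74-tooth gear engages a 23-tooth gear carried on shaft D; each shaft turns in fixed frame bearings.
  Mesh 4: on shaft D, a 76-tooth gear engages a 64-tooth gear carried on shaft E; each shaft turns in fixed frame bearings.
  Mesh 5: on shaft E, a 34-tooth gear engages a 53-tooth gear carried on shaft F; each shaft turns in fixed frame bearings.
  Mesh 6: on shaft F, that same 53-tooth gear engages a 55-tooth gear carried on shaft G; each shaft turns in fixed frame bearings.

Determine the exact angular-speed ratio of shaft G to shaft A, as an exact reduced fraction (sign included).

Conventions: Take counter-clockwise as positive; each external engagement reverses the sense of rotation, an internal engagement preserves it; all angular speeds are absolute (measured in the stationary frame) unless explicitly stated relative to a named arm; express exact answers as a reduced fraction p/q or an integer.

59755/31372

class = fixed-axis compound train [6 meshes; 6 ratios multiply, 6 sense flips]
mesh 1 [75T→93T]: running ratio 25/31, sense −
mesh 2 [91T→91T]: running ratio 25/31, sense +
mesh 3 [74T→23T]: running ratio 1850/713, sense −
mesh 4 [76T→64T]: running ratio 17575/5704, sense +
mesh 5 [34T→53T]: running ratio 298775/151156, sense −
mesh 6 [53T→55T]: running ratio 59755/31372, sense +
ω_out/ω_in = 59755/31372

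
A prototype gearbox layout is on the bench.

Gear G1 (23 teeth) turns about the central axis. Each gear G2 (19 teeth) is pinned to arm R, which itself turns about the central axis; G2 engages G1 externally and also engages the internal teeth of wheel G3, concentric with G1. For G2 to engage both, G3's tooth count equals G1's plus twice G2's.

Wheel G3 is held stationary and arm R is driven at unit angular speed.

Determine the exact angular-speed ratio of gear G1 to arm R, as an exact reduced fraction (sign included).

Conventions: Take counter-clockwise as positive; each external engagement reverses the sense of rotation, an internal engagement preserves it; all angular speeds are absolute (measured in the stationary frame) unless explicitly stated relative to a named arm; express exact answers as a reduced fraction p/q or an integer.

84/23

planetary set (23T centre, 19T on arm, 61T internal) — Willis relation
ring teeth: 23 + 2·19 = 61
23(ω_sun−ω_arm) = −61(ω_ring−ω_arm),  ω_ring = 0, ω_arm = 1
ω_sun = 1 − (61/23)(0−1) = 84/23
ω_out/ω_in = 84/23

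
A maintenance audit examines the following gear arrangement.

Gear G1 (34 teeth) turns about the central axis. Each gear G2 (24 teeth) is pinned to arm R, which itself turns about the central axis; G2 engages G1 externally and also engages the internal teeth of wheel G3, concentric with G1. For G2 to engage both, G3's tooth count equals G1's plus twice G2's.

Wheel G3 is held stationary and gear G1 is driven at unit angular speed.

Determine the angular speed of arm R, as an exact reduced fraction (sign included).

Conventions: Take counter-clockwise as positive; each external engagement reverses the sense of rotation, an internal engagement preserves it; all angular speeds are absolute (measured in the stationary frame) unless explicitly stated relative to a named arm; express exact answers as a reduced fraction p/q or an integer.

planetary set (34T centre, 24T on arm, 82T internal) — Willis relation
ring teeth: 34 + 2·24 = 82
34(ω_sun−ω_arm) = −82(ω_ring−ω_arm),  ω_ring = 0, ω_sun = 1
34(1−ω_arm) = −82(0−ω_arm)  ⇒  116·ω_arm = 34  ⇒  ω_arm = 17/58
exact speed ratio = 17/58

17/58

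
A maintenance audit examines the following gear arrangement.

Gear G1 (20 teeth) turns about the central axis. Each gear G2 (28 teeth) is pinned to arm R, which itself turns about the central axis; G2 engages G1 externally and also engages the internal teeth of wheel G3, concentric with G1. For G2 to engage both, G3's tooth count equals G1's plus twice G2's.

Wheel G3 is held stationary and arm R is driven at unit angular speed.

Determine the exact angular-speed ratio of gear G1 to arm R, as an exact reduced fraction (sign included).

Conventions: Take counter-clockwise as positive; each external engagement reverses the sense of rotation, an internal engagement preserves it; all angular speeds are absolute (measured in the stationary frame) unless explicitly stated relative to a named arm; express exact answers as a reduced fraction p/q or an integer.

24/5

planetary set (20T centre, 28T on arm, 76T internal) — Willis relation
ring teeth: 20 + 2·28 = 76
20(ω_sun−ω_arm) = −76(ω_ring−ω_arm),  ω_ring = 0, ω_arm = 1
ω_sun = 1 − (76/20)(0−1) = 24/5
ω_out/ω_in = 24/5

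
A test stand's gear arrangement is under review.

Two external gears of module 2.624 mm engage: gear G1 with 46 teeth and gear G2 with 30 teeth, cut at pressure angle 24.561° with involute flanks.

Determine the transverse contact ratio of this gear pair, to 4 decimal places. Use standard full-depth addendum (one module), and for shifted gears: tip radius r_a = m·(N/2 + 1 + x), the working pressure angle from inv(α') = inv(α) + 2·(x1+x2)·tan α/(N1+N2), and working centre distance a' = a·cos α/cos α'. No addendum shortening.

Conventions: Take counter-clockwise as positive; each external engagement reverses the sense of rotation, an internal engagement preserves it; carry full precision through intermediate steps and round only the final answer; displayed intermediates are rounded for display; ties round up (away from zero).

1.5148

single-mesh involute tooth geometry (46T engaging 30T at module 2.624)
base radii: r_b1 = 54.891306, r_b2 = 35.798678
tip radii: r_a1 = 62.976000, r_a2 = 41.984000
no profile shift: α' = α, a' = a
action lengths: √(r_a1²−r_b1²) = 30.869420, √(r_a2²−r_b2²) = 21.934241
base pitch p_b = π·m·cos α = 7.497658
CR = (30.869420 + 21.934241 − 99.712000·sin 24.56100°)/7.497658 = 1.514765
contact ratio ≈ 1.5148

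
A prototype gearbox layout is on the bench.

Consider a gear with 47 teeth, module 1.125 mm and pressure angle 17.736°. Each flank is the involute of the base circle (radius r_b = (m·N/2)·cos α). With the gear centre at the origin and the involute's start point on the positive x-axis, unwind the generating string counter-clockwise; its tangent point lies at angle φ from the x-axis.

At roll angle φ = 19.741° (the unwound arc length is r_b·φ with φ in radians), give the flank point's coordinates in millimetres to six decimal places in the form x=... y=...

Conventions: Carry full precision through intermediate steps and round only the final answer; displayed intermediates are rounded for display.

x=26.631501 y=0.339255

topology: single-mesh involute geometry — m = 1.125, N = 47
pitch radius r_p = m·N/2 = 1.125·47/2 = 26.437500
base radius r_b = r_p·cos α = 26.437500·cos 17.736° = 25.180933
roll angle φ = 19.741° = 0.34454545 rad
x = r_b·(cos φ + φ·sin φ) = 26.631501
y = r_b·(sin φ − φ·cos φ) = 0.339255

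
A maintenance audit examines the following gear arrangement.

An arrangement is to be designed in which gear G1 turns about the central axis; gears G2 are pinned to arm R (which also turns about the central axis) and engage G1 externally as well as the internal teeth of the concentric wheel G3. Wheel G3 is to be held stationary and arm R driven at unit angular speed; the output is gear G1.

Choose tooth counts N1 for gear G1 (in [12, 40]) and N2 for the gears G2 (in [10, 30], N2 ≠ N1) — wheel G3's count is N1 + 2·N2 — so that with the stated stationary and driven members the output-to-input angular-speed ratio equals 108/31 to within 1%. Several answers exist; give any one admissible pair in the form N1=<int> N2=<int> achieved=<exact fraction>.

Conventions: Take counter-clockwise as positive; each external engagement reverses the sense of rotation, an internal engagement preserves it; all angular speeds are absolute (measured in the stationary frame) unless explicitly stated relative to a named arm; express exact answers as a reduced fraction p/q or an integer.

N1=31 N2=23 achieved=108/31

topology: planetary set — design target 108/31, arm = carrier (Willis)
Willis with ω_ring = 0: ω_sun/ω_arm = (N1+N3)/N1; set equal to 108/31  ⇒  N3/N1 = 108/31 − 1 = 77/31
N3 = N1 + 2·N2  ⇒  N2/N1 = (N3/N1 − 1)/2 = (77/31 − 1)/2 = 23/31
smallest multiple with N1 ≥ 12 and N2 ≥ 10: k = 1  ⇒  N1 = 1·31 = 31, N2 = 1·23 = 23 (N1 ≤ 40, N2 ≤ 30, N2 ≠ N1 ✓), N3 = 31 + 2·23 = 77
check: (N1+N3)/N1 with N1 = 31, N3 = 77 gives 108/31; |achieved − target| = 0 ≤ 27/775 ✓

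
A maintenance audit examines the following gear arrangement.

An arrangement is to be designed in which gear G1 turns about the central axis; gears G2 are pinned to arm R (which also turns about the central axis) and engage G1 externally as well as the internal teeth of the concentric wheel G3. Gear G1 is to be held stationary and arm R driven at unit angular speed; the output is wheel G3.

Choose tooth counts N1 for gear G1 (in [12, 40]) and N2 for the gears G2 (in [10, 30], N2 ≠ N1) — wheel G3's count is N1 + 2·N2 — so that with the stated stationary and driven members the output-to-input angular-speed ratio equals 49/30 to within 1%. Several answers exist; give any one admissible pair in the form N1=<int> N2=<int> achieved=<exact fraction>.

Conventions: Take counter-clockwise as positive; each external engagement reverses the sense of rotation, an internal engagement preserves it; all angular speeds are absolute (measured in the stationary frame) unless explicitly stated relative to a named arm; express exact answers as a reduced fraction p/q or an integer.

N1=38 N2=11 achieved=49/30

topology: planetary set — design target 49/30, arm = carrier (Willis)
Willis with ω_sun = 0: ω_ring/ω_arm = (N1+N3)/N3; set equal to 49/30  ⇒  N3/N1 = 1/(49/30 − 1) = 30/19
N3 = N1 + 2·N2  ⇒  N2/N1 = (N3/N1 − 1)/2 = (30/19 − 1)/2 = 11/38
smallest multiple with N1 ≥ 12 and N2 ≥ 10: k = 1  ⇒  N1 = 1·38 = 38, N2 = 1·11 = 11 (N1 ≤ 40, N2 ≤ 30, N2 ≠ N1 ✓), N3 = 38 + 2·11 = 60
check: (N1+N3)/N3 with N1 = 38, N3 = 60 gives 49/30; |achieved − target| = 0 ≤ 49/3000 ✓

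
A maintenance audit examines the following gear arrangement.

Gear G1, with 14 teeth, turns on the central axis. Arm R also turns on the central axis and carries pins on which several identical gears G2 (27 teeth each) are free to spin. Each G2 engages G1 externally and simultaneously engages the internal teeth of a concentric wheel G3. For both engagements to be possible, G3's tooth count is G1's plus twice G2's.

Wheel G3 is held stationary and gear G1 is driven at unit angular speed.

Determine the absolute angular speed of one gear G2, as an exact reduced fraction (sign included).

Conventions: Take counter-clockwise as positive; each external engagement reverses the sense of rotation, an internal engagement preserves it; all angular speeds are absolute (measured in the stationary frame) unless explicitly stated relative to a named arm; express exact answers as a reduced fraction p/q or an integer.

planetary set (14T centre, 27T on arm, 68T internal) — Willis relation
ring teeth: 14 + 2·27 = 68
14(ω_sun−ω_arm) = −68(ω_ring−ω_arm),  ω_ring = 0, ω_sun = 1
14(1−ω_arm) = −68(0−ω_arm)  ⇒  82·ω_arm = 14  ⇒  ω_arm = 7/41
sun–planet mesh: 14·(1−7/41) = −27·(ω_p−ω_arm)  ⇒  ω_p−ω_arm = -476/1107
ω_p = 7/41 − 476/1107 = -7/27
exact speed ratio = -7/27

-7/27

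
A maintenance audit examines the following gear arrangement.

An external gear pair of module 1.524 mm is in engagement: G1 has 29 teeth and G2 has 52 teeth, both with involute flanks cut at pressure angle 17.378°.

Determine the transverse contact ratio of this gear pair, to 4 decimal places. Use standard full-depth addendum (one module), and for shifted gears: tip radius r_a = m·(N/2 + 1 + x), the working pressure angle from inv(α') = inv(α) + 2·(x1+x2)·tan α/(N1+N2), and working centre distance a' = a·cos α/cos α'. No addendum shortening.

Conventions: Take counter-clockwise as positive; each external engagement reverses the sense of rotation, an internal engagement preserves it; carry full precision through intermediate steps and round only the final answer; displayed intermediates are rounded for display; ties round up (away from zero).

1.8447

recognized (one external pair, fixed centres): single-mesh tooth geometry, m = 1.524, N1 = 29, N2 = 52
base radii: r_b1 = 21.089339, r_b2 = 37.815366
tip radii: r_a1 = 23.622000, r_a2 = 41.148000
no profile shift: α' = α, a' = a
action lengths: √(r_a1²−r_b1²) = 10.641367, √(r_a2²−r_b2²) = 16.222084
base pitch p_b = π·m·cos α = 4.569249
CR = (10.641367 + 16.222084 − 61.722000·sin 17.37800°)/4.569249 = 1.844651
contact ratio ≈ 1.8447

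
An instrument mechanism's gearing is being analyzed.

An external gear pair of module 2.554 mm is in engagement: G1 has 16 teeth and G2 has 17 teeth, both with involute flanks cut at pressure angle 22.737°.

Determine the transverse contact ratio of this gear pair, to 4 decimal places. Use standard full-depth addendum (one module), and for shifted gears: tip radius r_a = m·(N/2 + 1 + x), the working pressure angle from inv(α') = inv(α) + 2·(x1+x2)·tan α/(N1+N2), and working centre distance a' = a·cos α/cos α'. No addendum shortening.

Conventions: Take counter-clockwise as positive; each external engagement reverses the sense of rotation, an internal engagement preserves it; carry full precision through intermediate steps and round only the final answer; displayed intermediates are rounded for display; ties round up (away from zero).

recognized (one external pair, fixed centres): single-mesh tooth geometry, m = 2.554, N1 = 16, N2 = 17
base radii: r_b1 = 18.844203, r_b2 = 20.021965
tip radii: r_a1 = 22.986000, r_a2 = 24.263000
no profile shift: α' = α, a' = a
action lengths: √(r_a1²−r_b1²) = 13.162531, √(r_a2²−r_b2²) = 13.704528
base pitch p_b = π·m·cos α = 7.400101
CR = (13.162531 + 13.704528 − 42.141000·sin 22.73700°)/7.400101 = 1.429641
contact ratio ≈ 1.4296

1.4296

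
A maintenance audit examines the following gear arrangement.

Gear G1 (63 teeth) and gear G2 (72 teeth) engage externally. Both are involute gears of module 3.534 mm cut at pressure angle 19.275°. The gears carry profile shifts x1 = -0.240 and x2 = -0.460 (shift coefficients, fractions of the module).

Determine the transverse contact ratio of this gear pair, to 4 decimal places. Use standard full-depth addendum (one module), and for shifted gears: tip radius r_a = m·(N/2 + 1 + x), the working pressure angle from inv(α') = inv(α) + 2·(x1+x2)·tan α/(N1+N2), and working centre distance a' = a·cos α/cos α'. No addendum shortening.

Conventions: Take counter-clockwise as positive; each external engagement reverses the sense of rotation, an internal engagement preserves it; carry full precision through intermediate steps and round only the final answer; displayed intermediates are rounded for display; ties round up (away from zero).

2.0220

topology: single-mesh involute geometry — m = 3.534, 63T/72T pair
base radii: r_b1 = 105.080910, r_b2 = 120.092468
tip radii: r_a1 = 114.006840, r_a2 = 129.132360
inv(α') = inv(19.275°) + 2·(-0.240-0.460)·tan α/(63+72) = 0.00966647  ⇒  α' = 17.38409°
a' = a·cos α / cos α' = 238.5450·cos 19.275°/cos 17.38409° = 235.950823
action lengths: √(r_a1²−r_b1²) = 44.221736, √(r_a2²−r_b2²) = 47.465413
base pitch p_b = π·m·cos α = 10.480045
CR = (44.221736 + 47.465413 − 235.950823·sin 17.38409°)/10.480045 = 2.022011
contact ratio ≈ 2.0220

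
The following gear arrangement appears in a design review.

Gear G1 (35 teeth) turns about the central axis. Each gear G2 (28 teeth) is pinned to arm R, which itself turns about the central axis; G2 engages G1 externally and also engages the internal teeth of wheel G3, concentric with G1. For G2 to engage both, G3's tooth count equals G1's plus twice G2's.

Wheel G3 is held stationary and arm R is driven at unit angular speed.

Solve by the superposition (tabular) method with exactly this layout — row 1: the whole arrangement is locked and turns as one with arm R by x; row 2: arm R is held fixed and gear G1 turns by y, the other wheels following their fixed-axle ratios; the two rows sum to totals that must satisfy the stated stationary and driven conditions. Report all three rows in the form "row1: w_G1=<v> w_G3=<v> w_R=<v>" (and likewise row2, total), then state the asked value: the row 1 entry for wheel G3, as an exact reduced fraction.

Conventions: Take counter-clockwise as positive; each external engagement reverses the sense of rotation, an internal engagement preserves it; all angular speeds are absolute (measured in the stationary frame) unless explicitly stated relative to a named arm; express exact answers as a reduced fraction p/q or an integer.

row1: w_G1=1 w_G3=1 w_R=1
row2: w_G1=13/5 w_G3=-1 w_R=0
total: w_G1=18/5 w_G3=0 w_R=1
asked value: 1

planetary set (35T centre, 28T on arm, 91T internal) — Willis relation
superposition row 1 [locked train]: every member turns x
row 2 — arm fixed, fixed-axis ratios: sun y, ring −(35/91)·y, arm 0
boundary: total ω_ring = x − (35/91)·y = 0 and total ω_arm = x = 1  ⇒  y = 13/5, x = 1
row 2 ring = −(35/91)·13/5 = -1
totals (row 1 + row 2): sun 1 + 13/5 = 18/5, ring 1 + (-1) = 0, arm 1 + 0 = 1
asked cell (row1, ring) = 1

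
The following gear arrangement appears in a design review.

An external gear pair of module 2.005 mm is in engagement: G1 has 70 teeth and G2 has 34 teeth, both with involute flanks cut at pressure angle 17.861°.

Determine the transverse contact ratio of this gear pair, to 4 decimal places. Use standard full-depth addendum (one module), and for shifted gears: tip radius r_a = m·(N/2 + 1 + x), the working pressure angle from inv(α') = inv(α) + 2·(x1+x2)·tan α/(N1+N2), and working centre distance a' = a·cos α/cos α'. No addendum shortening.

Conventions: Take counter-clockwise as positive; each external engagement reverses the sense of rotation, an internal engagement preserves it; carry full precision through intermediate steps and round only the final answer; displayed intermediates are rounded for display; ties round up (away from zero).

1.8674

topology: single-mesh involute geometry — m = 2.005, 70T/34T pair
base radii: r_b1 = 66.792803, r_b2 = 32.442219
tip radii: r_a1 = 72.180000, r_a2 = 36.090000
no profile shift: α' = α, a' = a
action lengths: √(r_a1²−r_b1²) = 27.361905, √(r_a2²−r_b2²) = 15.811089
base pitch p_b = π·m·cos α = 5.995308
CR = (27.361905 + 15.811089 − 104.260000·sin 17.86100°)/5.995308 = 1.867382
contact ratio ≈ 1.8674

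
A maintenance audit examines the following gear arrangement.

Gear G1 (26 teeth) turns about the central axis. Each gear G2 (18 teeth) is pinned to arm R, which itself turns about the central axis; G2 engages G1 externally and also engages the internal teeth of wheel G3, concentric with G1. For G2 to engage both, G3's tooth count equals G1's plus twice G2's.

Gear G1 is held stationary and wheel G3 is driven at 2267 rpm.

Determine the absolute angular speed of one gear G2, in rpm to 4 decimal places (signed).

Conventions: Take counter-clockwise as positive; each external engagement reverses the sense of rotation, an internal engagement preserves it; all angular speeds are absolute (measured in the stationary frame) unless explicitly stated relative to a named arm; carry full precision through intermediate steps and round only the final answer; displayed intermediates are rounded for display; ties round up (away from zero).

+3904.2778 rpm

planetary set (26T centre, 18T on arm, 62T internal) — Willis relation
normalise by the input: solve with ω_ring = 1, then scale by 2267 rpm
ring teeth: 26 + 2·18 = 62
26(ω_sun−ω_arm) = −62(ω_ring−ω_arm),  ω_sun = 0, ω_ring = 1
26(0−ω_arm) = −62(1−ω_arm)  ⇒  88·ω_arm = 62  ⇒  ω_arm = 31/44
sun–planet mesh: 26·(0−31/44) = −18·(ω_p−ω_arm)  ⇒  ω_p−ω_arm = 403/396
ω_p = 31/44 + 403/396 = 31/18
scale: ω_p = 31/18 × 2267 rpm = +3904.2778 rpm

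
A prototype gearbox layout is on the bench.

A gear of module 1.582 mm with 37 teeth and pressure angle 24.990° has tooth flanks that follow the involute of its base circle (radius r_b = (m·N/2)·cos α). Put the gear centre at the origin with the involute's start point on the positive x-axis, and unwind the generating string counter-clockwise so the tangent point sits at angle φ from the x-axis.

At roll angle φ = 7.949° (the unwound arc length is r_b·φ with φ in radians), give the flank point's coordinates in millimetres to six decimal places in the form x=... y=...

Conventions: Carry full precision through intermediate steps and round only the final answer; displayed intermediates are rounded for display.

topology: single-mesh involute geometry — m = 1.582, N = 37
pitch radius r_p = m·N/2 = 1.582·37/2 = 29.267000
base radius r_b = r_p·cos α = 29.267000·cos 24.990° = 26.527068
roll angle φ = 7.949° = 0.13873622 rad
x = r_b·(cos φ + φ·sin φ) = 26.781134
y = r_b·(sin φ − φ·cos φ) = 0.023567

x=26.781134 y=0.023567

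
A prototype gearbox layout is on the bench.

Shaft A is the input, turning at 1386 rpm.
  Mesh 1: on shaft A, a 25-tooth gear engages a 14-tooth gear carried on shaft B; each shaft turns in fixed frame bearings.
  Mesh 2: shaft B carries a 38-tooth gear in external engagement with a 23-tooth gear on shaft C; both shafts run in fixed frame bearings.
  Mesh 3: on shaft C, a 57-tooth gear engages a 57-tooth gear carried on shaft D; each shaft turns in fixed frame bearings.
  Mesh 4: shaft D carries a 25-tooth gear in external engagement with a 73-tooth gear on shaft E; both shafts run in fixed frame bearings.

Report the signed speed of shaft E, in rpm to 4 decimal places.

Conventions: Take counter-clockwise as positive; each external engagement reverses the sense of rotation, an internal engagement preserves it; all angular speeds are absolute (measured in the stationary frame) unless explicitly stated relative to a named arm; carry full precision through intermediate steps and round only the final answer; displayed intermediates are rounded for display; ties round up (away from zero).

4-mesh fixed-axis compound train (all bearings frame-fixed)
mesh 1 [25T→14T]: ω = 1386.0000×25/14 = 2475.0000 rpm, sense flips to −
mesh 2 [38T→23T]: ω = 2475.0000×38/23 = 4089.1304 rpm, sense flips to +
mesh 3 [57T→57T]: ω = 4089.1304×57/57 = 4089.1304 rpm, sense flips to −
mesh 4 [25T→73T]: ω = 4089.1304×25/73 = 1400.3871 rpm, sense flips to +
signed output speed = +1400.3871 rpm

+1400.3871 rpm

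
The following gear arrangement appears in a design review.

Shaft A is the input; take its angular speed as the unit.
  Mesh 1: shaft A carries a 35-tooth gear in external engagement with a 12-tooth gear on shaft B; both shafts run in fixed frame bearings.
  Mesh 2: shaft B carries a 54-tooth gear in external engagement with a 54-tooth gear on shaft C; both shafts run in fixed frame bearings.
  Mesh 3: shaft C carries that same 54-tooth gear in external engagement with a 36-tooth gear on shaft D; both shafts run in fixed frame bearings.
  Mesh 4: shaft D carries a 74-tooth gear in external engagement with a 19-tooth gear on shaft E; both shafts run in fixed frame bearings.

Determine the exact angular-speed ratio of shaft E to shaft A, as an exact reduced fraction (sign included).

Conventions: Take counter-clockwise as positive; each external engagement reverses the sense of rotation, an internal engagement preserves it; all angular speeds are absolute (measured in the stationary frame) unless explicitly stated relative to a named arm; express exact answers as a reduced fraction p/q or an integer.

1295/76

class = fixed-axis compound train [4 meshes; 4 ratios multiply, 4 sense flips]
mesh 1 [35T→12T]: running ratio 35/12, sense −
mesh 2 [54T→54T]: running ratio 35/12, sense +
mesh 3 [54T→36T]: running ratio 35/8, sense −
mesh 4 [74T→19T]: running ratio 1295/76, sense +
ω_out/ω_in = 1295/76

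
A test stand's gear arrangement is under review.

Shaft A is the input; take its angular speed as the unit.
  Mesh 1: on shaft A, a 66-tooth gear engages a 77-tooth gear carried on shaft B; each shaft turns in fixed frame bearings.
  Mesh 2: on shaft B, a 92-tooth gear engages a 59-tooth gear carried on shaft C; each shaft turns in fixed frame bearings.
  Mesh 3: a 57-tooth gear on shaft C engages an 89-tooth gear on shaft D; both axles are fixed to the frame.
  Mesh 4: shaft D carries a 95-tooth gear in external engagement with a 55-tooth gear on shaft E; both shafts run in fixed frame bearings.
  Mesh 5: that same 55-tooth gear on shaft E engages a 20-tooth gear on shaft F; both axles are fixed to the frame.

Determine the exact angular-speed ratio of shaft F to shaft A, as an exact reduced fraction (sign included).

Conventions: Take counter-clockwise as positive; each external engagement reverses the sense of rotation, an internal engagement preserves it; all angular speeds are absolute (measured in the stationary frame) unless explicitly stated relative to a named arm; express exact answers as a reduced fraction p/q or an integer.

-149454/36757

class = fixed-axis compound train [5 meshes; 5 ratios multiply, 5 sense flips]
mesh 1 [66T→77T]: running ratio 6/7, sense −
mesh 2 [92T→59T]: running ratio 552/413, sense +
mesh 3 [57T→89T]: running ratio 31464/36757, sense −
mesh 4 [95T→55T]: running ratio 597816/404327, sense +
mesh 5 [55T→20T]: running ratio 149454/36757, sense −
ω_out/ω_in = -149454/36757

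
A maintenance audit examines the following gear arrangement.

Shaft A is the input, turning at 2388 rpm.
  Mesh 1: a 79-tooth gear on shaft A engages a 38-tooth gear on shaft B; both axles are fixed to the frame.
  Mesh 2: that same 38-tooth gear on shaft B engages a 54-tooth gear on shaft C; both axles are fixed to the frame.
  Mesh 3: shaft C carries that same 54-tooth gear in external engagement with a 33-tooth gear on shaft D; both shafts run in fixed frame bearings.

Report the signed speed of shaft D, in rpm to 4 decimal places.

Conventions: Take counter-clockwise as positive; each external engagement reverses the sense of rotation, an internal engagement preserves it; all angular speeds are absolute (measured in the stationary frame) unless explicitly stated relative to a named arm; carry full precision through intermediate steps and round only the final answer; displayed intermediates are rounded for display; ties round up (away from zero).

-5716.7273 rpm

3-mesh fixed-axis compound train (all bearings frame-fixed)
mesh 1 [79T→38T]: ω = 2388.0000×79/38 = 4964.5263 rpm, sense flips to −
mesh 2 [38T→54T]: ω = 4964.5263×38/54 = 3493.5556 rpm, sense flips to +
mesh 3 [54T→33T]: ω = 3493.5556×54/33 = 5716.7273 rpm, sense flips to −
signed output speed = -5716.7273 rpm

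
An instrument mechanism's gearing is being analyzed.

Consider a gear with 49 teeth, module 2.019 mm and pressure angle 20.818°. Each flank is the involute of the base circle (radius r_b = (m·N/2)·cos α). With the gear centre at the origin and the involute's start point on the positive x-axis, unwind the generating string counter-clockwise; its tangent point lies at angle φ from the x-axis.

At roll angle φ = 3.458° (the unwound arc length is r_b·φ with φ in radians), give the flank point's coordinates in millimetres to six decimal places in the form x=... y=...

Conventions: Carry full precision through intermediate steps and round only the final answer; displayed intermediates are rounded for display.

recognized (one wheel, involute flank): single-mesh tooth geometry, m = 2.019, N = 49
pitch radius r_p = m·N/2 = 2.019·49/2 = 49.465500
base radius r_b = r_p·cos α = 49.465500·cos 20.818° = 46.236099
roll angle φ = 3.458° = 0.06035349 rad
x = r_b·(cos φ + φ·sin φ) = 46.320231
y = r_b·(sin φ − φ·cos φ) = 0.003387

x=46.320231 y=0.003387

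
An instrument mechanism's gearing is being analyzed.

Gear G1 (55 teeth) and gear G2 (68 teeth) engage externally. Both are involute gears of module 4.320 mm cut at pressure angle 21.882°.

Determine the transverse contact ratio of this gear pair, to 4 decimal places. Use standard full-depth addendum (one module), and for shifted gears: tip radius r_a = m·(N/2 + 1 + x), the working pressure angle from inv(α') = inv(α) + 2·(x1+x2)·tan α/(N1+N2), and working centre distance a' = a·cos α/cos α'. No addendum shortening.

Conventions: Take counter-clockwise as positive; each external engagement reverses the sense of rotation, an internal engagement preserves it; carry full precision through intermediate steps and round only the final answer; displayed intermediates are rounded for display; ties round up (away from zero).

1.6881

single-mesh involute tooth geometry (55T engaging 68T at module 4.320)
base radii: r_b1 = 110.240862, r_b2 = 136.297793
tip radii: r_a1 = 123.120000, r_a2 = 151.200000
no profile shift: α' = α, a' = a
action lengths: √(r_a1²−r_b1²) = 54.822319, √(r_a2²−r_b2²) = 65.454958
base pitch p_b = π·m·cos α = 12.593887
CR = (54.822319 + 65.454958 − 265.680000·sin 21.88200°)/12.593887 = 1.688068
contact ratio ≈ 1.6881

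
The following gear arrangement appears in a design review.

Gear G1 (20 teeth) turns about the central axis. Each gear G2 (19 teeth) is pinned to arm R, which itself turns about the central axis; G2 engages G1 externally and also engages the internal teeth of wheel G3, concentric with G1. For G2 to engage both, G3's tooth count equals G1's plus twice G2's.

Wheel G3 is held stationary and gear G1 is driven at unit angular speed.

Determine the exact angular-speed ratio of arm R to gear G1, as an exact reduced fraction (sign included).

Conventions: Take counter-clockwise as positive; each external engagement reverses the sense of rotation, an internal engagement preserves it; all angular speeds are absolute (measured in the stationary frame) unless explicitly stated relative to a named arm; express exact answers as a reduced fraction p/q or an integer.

planetary set (20T centre, 19T on arm, 58T internal) — Willis relation
ring teeth: 20 + 2·19 = 58
20(ω_sun−ω_arm) = −58(ω_ring−ω_arm),  ω_ring = 0, ω_sun = 1
20(1−ω_arm) = −58(0−ω_arm)  ⇒  78·ω_arm = 20  ⇒  ω_arm = 10/39
ω_out/ω_in = 10/39

10/39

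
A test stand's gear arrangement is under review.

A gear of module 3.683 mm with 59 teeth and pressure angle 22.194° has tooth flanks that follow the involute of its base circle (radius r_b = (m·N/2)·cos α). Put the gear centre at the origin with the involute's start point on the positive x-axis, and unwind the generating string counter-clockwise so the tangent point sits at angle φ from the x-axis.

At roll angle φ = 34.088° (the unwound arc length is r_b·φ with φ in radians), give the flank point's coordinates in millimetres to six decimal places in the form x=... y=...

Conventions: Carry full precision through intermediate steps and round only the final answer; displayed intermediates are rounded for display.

x=116.858072 y=6.814861

class = single-mesh tooth geometry [base-circle involute, m = 3.683, 59T]
pitch radius r_p = m·N/2 = 3.683·59/2 = 108.648500
base radius r_b = r_p·cos α = 108.648500·cos 22.194° = 100.598749
roll angle φ = 34.088° = 0.59494784 rad
x = r_b·(cos φ + φ·sin φ) = 116.858072
y = r_b·(sin φ − φ·cos φ) = 6.814861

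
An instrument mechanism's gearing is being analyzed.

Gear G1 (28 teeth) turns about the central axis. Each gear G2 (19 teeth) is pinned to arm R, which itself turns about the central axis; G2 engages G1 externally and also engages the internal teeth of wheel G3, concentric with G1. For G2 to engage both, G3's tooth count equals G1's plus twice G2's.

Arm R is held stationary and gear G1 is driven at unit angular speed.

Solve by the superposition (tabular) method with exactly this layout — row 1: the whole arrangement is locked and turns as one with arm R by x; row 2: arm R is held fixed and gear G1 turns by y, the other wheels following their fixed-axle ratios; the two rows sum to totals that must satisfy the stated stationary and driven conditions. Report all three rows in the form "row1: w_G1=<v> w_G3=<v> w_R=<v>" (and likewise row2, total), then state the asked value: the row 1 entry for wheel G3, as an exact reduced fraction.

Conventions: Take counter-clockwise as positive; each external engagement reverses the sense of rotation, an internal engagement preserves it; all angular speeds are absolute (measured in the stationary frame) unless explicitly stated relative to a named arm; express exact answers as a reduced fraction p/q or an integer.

class = planetary set [G3 = 28+2·19 = 66; Willis about the carrier]
superposition row 1 [locked train]: every member turns x
superposition row 2 [arm held]: sun y, ring −(28/66)·y, arm 0
boundary: total ω_arm = x = 0 and total ω_sun = x + y = 1  ⇒  y = 1, x = 0
row 2 ring = −(28/66)·1 = -14/33
totals (row 1 + row 2): sun 0 + 1 = 1, ring 0 + (-14/33) = -14/33, arm 0 + 0 = 0
asked cell (row1, ring) = 0

row1: w_G1=0 w_G3=0 w_R=0
row2: w_G1=1 w_G3=-14/33 w_R=0
total: w_G1=1 w_G3=-14/33 w_R=0
asked value: 0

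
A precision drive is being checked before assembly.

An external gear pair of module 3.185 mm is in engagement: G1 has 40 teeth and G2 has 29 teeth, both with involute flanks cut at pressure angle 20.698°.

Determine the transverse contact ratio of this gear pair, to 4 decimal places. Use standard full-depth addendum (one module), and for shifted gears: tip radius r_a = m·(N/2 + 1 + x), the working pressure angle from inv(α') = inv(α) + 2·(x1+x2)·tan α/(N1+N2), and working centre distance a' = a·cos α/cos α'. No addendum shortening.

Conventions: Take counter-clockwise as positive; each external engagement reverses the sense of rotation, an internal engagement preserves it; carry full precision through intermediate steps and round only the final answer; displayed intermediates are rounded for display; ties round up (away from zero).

1.6486

topology: single-mesh involute geometry — m = 3.185, 40T/29T pair
base radii: r_b1 = 59.588571, r_b2 = 43.201714
tip radii: r_a1 = 66.885000, r_a2 = 49.367500
no profile shift: α' = α, a' = a
action lengths: √(r_a1²−r_b1²) = 30.377713, √(r_a2²−r_b2²) = 23.890625
base pitch p_b = π·m·cos α = 9.360151
CR = (30.377713 + 23.890625 − 109.882500·sin 20.69800°)/9.360151 = 1.648609
contact ratio ≈ 1.6486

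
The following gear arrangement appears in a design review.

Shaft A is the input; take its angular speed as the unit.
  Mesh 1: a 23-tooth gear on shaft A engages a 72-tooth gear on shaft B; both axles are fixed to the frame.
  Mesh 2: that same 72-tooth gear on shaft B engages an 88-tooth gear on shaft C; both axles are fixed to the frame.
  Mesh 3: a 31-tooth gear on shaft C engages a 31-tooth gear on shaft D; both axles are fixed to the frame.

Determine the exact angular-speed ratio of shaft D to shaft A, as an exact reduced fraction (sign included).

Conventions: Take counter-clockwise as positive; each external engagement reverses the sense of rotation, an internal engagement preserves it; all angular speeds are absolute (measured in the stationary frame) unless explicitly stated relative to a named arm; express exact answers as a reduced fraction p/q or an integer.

-23/88

class = fixed-axis compound train [3 meshes; 3 ratios multiply, 3 sense flips]
mesh 1 [23T→72T]: running ratio 23/72, sense −
mesh 2 [72T→88T]: running ratio 23/88, sense +
mesh 3 [31T→31T]: running ratio 23/88, sense −
ω_out/ω_in = -23/88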